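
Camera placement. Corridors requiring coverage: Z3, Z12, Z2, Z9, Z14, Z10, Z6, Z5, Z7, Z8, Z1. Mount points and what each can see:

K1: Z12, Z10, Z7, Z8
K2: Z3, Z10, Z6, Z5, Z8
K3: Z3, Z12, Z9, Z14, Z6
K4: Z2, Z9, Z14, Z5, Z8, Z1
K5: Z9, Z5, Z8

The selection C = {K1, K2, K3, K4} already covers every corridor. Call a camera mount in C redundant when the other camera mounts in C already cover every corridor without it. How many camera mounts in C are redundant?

2

Drop K1: Z7 uncovered — not redundant.
Drop K2: the rest still cover every corridor — redundant.
Drop K3: the rest still cover every corridor — redundant.
Drop K4: Z2, Z1 uncovered — not redundant.
2 redundant: K2, K3.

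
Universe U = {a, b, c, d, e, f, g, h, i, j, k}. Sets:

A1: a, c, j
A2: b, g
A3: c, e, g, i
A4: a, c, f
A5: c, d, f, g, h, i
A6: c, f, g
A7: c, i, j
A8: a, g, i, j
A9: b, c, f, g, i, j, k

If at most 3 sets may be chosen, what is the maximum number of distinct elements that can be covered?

10

Choosing A1, A5, A9 covers {a, b, c, d, f, g, h, i, j, k} — 10 elements.
No choice of 3 sets does better; here e is left uncovered.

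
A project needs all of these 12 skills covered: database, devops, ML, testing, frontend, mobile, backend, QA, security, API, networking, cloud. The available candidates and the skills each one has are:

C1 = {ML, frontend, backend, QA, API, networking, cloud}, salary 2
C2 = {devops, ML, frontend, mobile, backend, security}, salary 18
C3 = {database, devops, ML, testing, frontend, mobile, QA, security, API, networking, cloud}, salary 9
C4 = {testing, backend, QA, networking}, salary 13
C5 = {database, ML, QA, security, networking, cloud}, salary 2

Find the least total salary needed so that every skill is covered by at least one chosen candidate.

C1, C3 cover every skill at salary 2 + 9 = 11.
Any cover uses at least 2 candidates; among all covering selections none totals below 11.

11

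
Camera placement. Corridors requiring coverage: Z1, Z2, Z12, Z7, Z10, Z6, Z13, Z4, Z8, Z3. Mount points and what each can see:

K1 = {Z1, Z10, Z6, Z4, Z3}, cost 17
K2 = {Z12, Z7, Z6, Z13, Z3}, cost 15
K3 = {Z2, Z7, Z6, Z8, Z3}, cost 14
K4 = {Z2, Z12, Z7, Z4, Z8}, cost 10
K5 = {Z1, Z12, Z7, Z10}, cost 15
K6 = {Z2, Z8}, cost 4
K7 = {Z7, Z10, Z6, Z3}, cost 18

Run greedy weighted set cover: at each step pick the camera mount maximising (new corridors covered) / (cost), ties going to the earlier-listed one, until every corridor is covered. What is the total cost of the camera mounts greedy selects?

Pick 1: K4 adds 5 new (Z2, Z12, Z7, Z4, Z8) at cost 10 (ratio 5/10).
Pick 2: K1 adds 4 new (Z1, Z10, Z6, Z3) at cost 17 (ratio 4/17).
Pick 3: K2 adds 1 new (Z13) at cost 15 (ratio 1/15).
Greedy total cost: 10 + 17 + 15 = 42. (The true optimum is 36, so greedy overshoots here.)

42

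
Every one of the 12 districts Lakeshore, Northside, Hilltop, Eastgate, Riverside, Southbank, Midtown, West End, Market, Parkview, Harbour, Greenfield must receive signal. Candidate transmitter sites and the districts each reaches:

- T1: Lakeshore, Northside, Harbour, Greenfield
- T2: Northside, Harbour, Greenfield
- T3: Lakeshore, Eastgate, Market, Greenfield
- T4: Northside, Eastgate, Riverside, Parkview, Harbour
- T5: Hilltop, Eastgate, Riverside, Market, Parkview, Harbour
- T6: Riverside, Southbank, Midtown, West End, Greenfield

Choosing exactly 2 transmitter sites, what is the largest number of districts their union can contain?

10

Choosing T5, T6 covers {Hilltop, Eastgate, Riverside, Southbank, Midtown, West End, Market, Parkview, Harbour, Greenfield} — 10 districts.
No choice of 2 transmitter sites does better; here Lakeshore, Northside are left uncovered.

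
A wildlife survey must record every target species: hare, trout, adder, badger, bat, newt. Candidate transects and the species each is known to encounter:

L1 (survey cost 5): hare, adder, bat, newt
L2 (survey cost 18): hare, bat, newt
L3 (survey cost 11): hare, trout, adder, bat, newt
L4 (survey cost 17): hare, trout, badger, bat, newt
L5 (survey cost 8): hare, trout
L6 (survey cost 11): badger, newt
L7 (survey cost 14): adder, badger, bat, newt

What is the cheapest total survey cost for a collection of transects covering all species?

22

L1, L4 cover every species at survey cost 5 + 17 = 22.
Any cover uses at least 2 transects; among all covering selections none totals below 22.
Greedy by coverage-per-survey cost would pick L1, L5, L6 for 24 — worse than the optimum 22.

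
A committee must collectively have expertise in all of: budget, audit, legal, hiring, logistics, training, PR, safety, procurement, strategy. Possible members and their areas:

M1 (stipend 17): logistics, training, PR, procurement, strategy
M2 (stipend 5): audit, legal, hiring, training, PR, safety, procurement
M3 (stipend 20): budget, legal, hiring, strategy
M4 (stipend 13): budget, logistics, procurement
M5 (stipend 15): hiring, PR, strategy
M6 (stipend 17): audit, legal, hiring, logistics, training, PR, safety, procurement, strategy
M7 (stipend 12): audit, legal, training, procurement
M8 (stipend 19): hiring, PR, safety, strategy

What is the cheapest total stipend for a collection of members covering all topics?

30

M4, M6 cover every topic at stipend 13 + 17 = 30.
Any cover uses at least 2 members; among all covering selections none totals below 30.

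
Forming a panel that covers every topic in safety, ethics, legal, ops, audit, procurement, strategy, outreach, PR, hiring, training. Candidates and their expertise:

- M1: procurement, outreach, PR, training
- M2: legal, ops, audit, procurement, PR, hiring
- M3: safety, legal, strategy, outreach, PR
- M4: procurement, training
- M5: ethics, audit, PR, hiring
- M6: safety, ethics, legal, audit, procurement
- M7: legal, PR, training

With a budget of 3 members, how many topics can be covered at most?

10

Choosing M1, M2, M3 covers {safety, legal, ops, audit, procurement, strategy, outreach, PR, hiring, training} — 10 topics.
No choice of 3 members does better; here ethics is left uncovered.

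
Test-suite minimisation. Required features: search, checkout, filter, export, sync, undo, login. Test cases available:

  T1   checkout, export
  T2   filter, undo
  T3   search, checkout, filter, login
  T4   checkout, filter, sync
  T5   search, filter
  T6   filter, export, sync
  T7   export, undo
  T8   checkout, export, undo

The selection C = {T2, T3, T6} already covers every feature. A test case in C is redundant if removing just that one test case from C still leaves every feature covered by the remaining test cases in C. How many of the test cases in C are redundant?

Drop T2: undo uncovered — not redundant.
Drop T3: search, checkout, login uncovered — not redundant.
Drop T6: export, sync uncovered — not redundant.
None of the test cases in C is redundant.

0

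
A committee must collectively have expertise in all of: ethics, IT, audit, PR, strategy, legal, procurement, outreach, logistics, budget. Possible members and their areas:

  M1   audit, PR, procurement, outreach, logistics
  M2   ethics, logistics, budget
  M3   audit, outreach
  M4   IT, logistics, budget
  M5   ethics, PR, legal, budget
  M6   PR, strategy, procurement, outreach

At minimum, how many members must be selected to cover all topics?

4

M1, M4, M5, M6 together cover {ethics, IT, audit, PR, strategy, legal, procurement, outreach, logistics, budget} — every topic.
No 3 of the 6 members cover everything (all 20 triples fall short), so 4 is minimum.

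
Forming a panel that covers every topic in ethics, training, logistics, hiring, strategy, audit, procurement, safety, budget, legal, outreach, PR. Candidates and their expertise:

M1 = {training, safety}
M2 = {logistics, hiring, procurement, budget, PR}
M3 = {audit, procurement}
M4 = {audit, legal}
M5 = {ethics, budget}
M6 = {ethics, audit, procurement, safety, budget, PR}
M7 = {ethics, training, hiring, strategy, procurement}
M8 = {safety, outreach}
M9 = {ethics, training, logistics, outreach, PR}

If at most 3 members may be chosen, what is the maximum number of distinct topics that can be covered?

Choosing M6, M7, M9 covers {ethics, training, logistics, hiring, strategy, audit, procurement, safety, budget, outreach, PR} — 11 topics.
No choice of 3 members does better; here legal is left uncovered.

11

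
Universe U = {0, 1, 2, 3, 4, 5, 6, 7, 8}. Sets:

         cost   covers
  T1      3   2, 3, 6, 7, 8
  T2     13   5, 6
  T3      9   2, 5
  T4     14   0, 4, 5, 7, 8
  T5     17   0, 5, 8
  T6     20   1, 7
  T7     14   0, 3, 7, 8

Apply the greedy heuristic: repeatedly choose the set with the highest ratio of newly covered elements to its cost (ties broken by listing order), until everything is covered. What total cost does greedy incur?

37

Pick 1: T1 adds 5 new (2, 3, 6, 7, 8) at cost 3 (ratio 5/3).
Pick 2: T4 adds 3 new (0, 4, 5) at cost 14 (ratio 3/14).
Pick 3: T6 adds 1 new (1) at cost 20 (ratio 1/20).
Greedy total cost: 3 + 14 + 20 = 37.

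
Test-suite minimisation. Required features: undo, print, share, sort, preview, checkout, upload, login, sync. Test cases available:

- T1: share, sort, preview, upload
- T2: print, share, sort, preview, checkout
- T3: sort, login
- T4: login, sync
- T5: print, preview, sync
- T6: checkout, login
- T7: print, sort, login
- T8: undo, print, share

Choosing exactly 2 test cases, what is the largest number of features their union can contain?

7

Choosing T2, T4 covers {print, share, sort, preview, checkout, login, sync} — 7 features.
No choice of 2 test cases does better; here undo, upload are left uncovered.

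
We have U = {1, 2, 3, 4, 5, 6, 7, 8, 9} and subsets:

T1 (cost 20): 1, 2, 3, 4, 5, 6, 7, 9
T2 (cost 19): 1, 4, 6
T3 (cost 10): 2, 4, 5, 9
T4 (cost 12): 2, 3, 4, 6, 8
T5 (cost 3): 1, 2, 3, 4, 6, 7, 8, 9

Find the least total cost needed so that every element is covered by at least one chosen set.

T3, T5 cover every element at cost 10 + 3 = 13.
Any cover uses at least 2 sets; among all covering selections none totals below 13.

13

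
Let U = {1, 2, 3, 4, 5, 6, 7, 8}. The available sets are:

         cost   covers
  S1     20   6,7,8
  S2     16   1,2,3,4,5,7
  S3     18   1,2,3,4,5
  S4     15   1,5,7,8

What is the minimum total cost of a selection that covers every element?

S1, S2 cover every element at cost 20 + 16 = 36.
Any cover uses at least 2 sets; among all covering selections none totals below 36.

36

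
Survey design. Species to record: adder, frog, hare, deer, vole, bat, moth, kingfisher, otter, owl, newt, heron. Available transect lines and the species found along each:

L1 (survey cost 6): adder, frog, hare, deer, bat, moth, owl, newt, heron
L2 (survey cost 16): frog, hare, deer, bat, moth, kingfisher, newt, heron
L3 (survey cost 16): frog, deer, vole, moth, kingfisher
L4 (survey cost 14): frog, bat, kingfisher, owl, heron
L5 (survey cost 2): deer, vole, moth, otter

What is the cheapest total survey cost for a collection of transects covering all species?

22

L1, L4, L5 cover every species at survey cost 6 + 14 + 2 = 22.
Any cover uses at least 3 transects; among all covering selections none totals below 22.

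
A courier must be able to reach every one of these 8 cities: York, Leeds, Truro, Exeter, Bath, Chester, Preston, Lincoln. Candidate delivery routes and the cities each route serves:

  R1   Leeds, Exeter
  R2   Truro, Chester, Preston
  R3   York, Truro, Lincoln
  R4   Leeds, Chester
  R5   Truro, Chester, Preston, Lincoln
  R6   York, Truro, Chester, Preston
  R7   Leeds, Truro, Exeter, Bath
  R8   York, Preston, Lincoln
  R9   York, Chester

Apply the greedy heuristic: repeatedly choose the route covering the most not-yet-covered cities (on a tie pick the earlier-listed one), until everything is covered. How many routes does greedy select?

3

Pick 1: R5 covers 4 new cities (Truro, Chester, Preston, Lincoln).
Pick 2: R7 covers 3 new cities (Leeds, Exeter, Bath).
Pick 3: R3 covers 1 new cities (York).
Greedy uses 3 routes.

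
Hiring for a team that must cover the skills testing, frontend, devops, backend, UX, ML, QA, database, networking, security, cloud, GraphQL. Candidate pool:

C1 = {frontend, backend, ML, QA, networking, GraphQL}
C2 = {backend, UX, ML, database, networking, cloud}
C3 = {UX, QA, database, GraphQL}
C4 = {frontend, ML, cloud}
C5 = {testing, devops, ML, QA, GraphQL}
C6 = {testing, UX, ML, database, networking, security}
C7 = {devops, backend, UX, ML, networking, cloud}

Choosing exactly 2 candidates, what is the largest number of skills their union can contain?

Choosing C1, C6 covers {testing, frontend, backend, UX, ML, QA, database, networking, security, GraphQL} — 10 skills.
No choice of 2 candidates does better; here devops, cloud are left uncovered.

10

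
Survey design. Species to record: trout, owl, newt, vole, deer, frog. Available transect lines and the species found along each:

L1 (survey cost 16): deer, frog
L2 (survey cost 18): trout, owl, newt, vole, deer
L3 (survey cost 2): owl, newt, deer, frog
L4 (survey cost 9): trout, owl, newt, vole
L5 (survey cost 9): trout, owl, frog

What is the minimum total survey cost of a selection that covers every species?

L3, L4 cover every species at survey cost 2 + 9 = 11.
Any cover uses at least 2 transects; among all covering selections none totals below 11.

11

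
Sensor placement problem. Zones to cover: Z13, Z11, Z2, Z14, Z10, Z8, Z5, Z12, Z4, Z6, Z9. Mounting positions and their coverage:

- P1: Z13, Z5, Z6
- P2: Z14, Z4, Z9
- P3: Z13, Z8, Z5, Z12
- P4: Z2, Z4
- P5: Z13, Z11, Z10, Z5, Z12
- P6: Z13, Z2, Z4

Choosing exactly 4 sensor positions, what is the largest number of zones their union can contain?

10

Choosing P1, P2, P3, P5 covers {Z13, Z11, Z14, Z10, Z8, Z5, Z12, Z4, Z6, Z9} — 10 zones.
No choice of 4 sensor positions does better; here Z2 is left uncovered.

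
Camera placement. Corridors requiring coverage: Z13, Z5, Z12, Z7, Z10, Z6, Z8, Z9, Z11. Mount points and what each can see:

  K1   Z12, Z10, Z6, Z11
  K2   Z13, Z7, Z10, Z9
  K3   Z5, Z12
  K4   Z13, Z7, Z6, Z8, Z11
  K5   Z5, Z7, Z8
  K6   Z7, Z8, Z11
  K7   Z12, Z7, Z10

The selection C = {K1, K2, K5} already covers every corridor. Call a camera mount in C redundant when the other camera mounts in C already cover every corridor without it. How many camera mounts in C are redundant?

Drop K1: Z12, Z6, Z11 uncovered — not redundant.
Drop K2: Z13, Z9 uncovered — not redundant.
Drop K5: Z5, Z8 uncovered — not redundant.
None of the camera mounts in C is redundant.

0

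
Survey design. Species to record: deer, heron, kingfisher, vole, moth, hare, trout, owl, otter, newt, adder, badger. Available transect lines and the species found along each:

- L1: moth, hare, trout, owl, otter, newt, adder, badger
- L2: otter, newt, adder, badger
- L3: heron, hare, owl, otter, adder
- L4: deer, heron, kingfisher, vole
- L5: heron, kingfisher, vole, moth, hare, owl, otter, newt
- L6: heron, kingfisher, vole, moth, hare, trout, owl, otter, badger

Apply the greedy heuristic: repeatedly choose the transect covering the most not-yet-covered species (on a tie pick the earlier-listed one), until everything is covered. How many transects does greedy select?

Pick 1: L6 covers 9 new species (heron, kingfisher, vole, moth, hare, trout, owl, otter, badger).
Pick 2: L1 covers 2 new species (newt, adder).
Pick 3: L4 covers 1 new species (deer).
Greedy uses 3 transects. (The true minimum is 2.)

3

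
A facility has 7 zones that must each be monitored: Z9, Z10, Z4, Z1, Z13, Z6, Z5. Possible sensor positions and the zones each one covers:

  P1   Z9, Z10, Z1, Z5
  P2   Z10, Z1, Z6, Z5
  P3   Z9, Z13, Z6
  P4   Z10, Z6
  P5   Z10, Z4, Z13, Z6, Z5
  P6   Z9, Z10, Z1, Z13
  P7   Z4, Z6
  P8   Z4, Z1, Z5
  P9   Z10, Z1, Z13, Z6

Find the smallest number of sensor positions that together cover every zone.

P1, P5 together cover {Z9, Z10, Z4, Z1, Z13, Z6, Z5} — every zone.
No single sensor position contains all 7 zones, so 2 is optimal.

2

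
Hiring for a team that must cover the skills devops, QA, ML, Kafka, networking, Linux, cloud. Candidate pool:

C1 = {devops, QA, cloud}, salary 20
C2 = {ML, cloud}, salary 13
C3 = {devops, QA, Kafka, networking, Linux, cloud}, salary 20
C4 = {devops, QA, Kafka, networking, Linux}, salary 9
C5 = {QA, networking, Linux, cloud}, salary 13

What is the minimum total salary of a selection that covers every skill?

22

C2, C4 cover every skill at salary 13 + 9 = 22.
Any cover uses at least 2 candidates; among all covering selections none totals below 22.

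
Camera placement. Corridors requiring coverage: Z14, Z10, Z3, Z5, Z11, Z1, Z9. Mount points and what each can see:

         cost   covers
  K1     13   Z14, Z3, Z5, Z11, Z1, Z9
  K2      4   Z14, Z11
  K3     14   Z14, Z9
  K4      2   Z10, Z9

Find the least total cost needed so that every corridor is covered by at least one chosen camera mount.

15

K1, K4 cover every corridor at cost 13 + 2 = 15.
Any cover uses at least 2 camera mounts; among all covering selections none totals below 15.
Greedy by coverage-per-cost would pick K4, K2, K1 for 19 — worse than the optimum 15.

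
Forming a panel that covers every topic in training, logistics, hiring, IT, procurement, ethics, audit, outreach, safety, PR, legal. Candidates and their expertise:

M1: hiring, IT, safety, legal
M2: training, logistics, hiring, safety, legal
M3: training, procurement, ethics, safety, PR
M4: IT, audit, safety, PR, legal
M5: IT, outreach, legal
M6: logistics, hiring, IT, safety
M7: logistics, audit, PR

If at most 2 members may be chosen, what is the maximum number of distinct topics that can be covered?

Choosing M1, M3 covers {training, hiring, IT, procurement, ethics, safety, PR, legal} — 8 topics.
No choice of 2 members does better; here logistics, audit, outreach are left uncovered.

8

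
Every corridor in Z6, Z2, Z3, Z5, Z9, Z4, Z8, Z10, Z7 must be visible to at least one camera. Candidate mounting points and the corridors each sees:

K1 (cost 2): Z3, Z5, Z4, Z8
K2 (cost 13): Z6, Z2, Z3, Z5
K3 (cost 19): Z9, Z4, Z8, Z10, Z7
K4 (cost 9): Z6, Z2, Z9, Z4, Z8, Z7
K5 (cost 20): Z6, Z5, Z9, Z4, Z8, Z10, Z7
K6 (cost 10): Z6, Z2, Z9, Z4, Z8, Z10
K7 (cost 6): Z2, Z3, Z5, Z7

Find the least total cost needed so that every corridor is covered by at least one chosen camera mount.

K6, K7 cover every corridor at cost 10 + 6 = 16.
Any cover uses at least 2 camera mounts; among all covering selections none totals below 16.
Greedy by coverage-per-cost would pick K1, K4, K6 for 21 — worse than the optimum 16.

16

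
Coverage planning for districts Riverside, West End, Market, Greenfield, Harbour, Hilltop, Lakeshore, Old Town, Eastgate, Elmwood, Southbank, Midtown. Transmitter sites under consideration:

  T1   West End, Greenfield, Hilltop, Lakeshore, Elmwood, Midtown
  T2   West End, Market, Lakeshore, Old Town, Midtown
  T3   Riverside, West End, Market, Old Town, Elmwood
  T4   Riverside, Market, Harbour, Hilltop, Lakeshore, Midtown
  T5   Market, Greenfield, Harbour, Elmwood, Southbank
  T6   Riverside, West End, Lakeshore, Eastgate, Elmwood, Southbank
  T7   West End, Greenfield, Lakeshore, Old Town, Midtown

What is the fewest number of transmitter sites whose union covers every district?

3

T4, T6, T7 together cover {Riverside, West End, Market, Greenfield, Harbour, Hilltop, Lakeshore, Old Town, Eastgate, Elmwood, Southbank, Midtown} — every district.
No 2 of the 7 transmitter sites cover everything (all 21 pairs fall short), so 3 is minimum.
Greedy (largest uncovered first) would take T1, T3, T5, T6 — 4 transmitter sites — but 3 suffice.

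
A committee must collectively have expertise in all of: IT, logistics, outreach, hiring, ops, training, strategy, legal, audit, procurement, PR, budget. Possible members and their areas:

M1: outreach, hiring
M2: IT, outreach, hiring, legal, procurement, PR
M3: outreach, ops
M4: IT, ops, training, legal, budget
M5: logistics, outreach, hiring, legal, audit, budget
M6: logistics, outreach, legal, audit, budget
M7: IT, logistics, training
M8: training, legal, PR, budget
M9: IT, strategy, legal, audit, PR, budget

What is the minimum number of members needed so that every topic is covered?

M2, M3, M7, M9 together cover {IT, logistics, outreach, hiring, ops, training, strategy, legal, audit, procurement, PR, budget} — every topic.
No 3 of the 9 members cover everything (all 84 triples fall short), so 4 is minimum.

4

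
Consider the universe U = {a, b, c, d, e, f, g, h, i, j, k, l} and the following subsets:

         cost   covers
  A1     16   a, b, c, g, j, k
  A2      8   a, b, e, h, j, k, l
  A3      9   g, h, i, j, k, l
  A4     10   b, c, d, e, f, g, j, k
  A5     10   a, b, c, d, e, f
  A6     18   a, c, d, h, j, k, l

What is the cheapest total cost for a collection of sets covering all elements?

A3, A5 cover every element at cost 9 + 10 = 19.
Any cover uses at least 2 sets; among all covering selections none totals below 19.

19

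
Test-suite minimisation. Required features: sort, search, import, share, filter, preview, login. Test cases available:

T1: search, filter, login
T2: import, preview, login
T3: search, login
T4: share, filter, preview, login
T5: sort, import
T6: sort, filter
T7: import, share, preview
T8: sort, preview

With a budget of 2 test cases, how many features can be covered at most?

Choosing T1, T7 covers {search, import, share, filter, preview, login} — 6 features.
No choice of 2 test cases does better; here sort is left uncovered.

6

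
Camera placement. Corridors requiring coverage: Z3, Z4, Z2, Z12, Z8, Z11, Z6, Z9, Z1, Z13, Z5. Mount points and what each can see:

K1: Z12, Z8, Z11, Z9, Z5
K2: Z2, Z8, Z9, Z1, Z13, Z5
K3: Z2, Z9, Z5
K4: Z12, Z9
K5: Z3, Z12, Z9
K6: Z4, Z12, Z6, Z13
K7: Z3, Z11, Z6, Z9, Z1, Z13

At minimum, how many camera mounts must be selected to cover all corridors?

3

K2, K6, K7 together cover {Z3, Z4, Z2, Z12, Z8, Z11, Z6, Z9, Z1, Z13, Z5} — every corridor.
No 2 of the 7 camera mounts cover everything (all 21 pairs fall short), so 3 is minimum.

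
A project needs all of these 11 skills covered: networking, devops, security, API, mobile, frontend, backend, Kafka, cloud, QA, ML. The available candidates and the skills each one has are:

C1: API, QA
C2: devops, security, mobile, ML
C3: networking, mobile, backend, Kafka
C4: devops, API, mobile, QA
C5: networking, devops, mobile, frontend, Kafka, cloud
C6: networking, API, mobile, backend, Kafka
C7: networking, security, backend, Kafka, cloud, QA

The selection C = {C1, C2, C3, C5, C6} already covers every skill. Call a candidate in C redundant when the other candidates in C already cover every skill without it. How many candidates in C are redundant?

Drop C1: QA uncovered — not redundant.
Drop C2: security, ML uncovered — not redundant.
Drop C3: the rest still cover every skill — redundant.
Drop C5: frontend, cloud uncovered — not redundant.
Drop C6: the rest still cover every skill — redundant.
2 redundant: C3, C6.

2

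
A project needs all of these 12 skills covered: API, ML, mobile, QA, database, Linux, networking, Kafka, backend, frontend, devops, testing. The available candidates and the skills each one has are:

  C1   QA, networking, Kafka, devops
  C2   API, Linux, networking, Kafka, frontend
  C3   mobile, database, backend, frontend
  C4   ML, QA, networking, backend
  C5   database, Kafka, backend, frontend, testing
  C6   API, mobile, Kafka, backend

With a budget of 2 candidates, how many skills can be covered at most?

8

Choosing C1, C3 covers {mobile, QA, database, networking, Kafka, backend, frontend, devops} — 8 skills.
No choice of 2 candidates does better; here API, ML, Linux, testing are left uncovered.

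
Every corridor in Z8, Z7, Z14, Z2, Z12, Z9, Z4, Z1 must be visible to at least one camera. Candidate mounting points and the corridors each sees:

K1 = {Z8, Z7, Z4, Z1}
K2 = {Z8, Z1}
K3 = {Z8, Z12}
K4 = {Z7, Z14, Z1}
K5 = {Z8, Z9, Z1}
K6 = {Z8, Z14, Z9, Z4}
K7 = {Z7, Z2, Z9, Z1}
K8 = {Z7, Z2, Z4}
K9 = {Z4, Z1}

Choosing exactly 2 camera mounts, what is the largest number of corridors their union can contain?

7

Choosing K6, K7 covers {Z8, Z7, Z14, Z2, Z9, Z4, Z1} — 7 corridors.
No choice of 2 camera mounts does better; here Z12 is left uncovered.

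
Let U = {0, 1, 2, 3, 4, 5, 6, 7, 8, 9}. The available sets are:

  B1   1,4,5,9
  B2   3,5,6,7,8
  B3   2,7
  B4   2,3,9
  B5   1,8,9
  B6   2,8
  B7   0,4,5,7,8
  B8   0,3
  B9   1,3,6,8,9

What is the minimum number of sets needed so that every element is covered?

B3, B7, B9 together cover {0, 1, 2, 3, 4, 5, 6, 7, 8, 9} — every element.
No 2 of the 9 sets cover everything (all 36 pairs fall short), so 3 is minimum.
Greedy (largest uncovered first) would take B2, B1, B3, B7 — 4 sets — but 3 suffice.

3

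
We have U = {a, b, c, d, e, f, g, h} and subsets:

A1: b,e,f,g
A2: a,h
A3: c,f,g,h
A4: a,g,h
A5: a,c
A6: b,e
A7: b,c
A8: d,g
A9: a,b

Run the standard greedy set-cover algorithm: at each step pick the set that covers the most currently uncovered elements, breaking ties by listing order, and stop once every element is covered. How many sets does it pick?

Pick 1: A1 covers 4 new elements (b, e, f, g).
Pick 2: A2 covers 2 new elements (a, h).
Pick 3: A3 covers 1 new elements (c).
Pick 4: A8 covers 1 new elements (d).
Greedy uses 4 sets.

4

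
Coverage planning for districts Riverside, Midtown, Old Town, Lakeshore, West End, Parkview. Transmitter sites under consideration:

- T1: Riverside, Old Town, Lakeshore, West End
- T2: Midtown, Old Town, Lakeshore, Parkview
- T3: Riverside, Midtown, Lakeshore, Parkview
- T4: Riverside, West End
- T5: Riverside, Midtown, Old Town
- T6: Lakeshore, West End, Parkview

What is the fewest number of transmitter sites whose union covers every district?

2

T1, T2 together cover {Riverside, Midtown, Old Town, Lakeshore, West End, Parkview} — every district.
No single transmitter site contains all 6 districts, so 2 is optimal.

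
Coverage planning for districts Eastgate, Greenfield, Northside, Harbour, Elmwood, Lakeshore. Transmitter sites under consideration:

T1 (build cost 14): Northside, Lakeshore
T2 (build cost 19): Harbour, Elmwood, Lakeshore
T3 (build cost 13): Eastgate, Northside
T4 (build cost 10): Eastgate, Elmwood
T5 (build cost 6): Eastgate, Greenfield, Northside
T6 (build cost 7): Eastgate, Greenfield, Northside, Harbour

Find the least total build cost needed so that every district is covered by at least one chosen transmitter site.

T2, T5 cover every district at build cost 19 + 6 = 25.
Any cover uses at least 2 transmitter sites; among all covering selections none totals below 25.
Greedy by coverage-per-build cost would pick T6, T2 for 26 — worse than the optimum 25.

25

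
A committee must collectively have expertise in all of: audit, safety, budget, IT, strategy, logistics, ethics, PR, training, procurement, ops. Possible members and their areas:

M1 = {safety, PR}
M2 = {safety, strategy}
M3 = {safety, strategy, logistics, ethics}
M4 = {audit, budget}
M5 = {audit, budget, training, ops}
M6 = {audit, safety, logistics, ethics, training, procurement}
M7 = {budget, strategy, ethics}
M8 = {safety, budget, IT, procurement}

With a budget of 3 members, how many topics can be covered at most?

10

Choosing M3, M5, M8 covers {audit, safety, budget, IT, strategy, logistics, ethics, training, procurement, ops} — 10 topics.
No choice of 3 members does better; here PR is left uncovered.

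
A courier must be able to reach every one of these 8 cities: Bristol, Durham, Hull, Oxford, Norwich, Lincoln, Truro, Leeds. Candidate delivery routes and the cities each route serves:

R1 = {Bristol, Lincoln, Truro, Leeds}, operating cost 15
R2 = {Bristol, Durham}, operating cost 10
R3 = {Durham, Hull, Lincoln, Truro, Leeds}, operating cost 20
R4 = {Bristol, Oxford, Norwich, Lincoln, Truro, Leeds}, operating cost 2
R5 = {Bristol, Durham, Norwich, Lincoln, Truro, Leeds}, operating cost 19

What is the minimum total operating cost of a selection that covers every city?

R3, R4 cover every city at operating cost 20 + 2 = 22.
Any cover uses at least 2 routes; among all covering selections none totals below 22.
Greedy by coverage-per-operating cost would pick R4, R2, R3 for 32 — worse than the optimum 22.

22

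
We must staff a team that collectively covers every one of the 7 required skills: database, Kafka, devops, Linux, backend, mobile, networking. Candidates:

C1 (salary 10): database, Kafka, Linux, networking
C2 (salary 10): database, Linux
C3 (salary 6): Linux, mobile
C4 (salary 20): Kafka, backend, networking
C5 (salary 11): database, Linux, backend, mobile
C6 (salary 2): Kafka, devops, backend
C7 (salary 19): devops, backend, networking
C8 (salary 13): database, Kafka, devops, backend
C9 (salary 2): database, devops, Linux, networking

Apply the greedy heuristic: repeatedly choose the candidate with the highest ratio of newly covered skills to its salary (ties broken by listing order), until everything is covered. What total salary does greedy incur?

10

Pick 1: C9 adds 4 new (database, devops, Linux, networking) at salary 2 (ratio 4/2).
Pick 2: C6 adds 2 new (Kafka, backend) at salary 2 (ratio 2/2).
Pick 3: C3 adds 1 new (mobile) at salary 6 (ratio 1/6).
Greedy total salary: 2 + 2 + 6 = 10.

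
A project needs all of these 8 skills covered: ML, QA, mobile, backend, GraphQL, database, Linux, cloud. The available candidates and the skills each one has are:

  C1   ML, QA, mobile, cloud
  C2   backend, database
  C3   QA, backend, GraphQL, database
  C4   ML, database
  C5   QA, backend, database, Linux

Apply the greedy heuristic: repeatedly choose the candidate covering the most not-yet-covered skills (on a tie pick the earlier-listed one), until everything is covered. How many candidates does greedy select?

Pick 1: C1 covers 4 new skills (ML, QA, mobile, cloud).
Pick 2: C3 covers 3 new skills (backend, GraphQL, database).
Pick 3: C5 covers 1 new skills (Linux).
Greedy uses 3 candidates.

3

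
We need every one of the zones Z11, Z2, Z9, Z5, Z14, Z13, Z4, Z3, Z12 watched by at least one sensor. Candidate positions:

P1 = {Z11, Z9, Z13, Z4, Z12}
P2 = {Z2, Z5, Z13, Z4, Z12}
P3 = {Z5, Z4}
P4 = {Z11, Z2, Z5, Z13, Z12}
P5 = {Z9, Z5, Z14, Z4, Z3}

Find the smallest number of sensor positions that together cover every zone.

P4, P5 together cover {Z11, Z2, Z9, Z5, Z14, Z13, Z4, Z3, Z12} — every zone.
No single sensor position contains all 9 zones, so 2 is optimal.
Greedy (largest uncovered first) would take P1, P5, P2 — 3 sensor positions — but 2 suffice.

2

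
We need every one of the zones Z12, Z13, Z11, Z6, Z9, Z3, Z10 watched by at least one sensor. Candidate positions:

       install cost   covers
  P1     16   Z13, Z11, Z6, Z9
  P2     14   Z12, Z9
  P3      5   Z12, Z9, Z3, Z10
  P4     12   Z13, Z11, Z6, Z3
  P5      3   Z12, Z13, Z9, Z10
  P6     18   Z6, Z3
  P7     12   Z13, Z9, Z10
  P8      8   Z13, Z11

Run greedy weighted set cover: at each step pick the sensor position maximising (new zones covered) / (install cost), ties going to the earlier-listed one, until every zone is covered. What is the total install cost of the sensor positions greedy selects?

15

Pick 1: P5 adds 4 new (Z12, Z13, Z9, Z10) at install cost 3 (ratio 4/3).
Pick 2: P4 adds 3 new (Z11, Z6, Z3) at install cost 12 (ratio 3/12).
Greedy total install cost: 3 + 12 = 15.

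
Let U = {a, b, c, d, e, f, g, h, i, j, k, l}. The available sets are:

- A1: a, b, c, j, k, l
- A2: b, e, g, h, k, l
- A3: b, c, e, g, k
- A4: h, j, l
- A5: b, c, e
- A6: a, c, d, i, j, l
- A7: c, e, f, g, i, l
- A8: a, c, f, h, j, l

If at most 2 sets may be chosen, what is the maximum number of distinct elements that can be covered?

11

Choosing A2, A6 covers {a, b, c, d, e, g, h, i, j, k, l} — 11 elements.
No choice of 2 sets does better; here f is left uncovered.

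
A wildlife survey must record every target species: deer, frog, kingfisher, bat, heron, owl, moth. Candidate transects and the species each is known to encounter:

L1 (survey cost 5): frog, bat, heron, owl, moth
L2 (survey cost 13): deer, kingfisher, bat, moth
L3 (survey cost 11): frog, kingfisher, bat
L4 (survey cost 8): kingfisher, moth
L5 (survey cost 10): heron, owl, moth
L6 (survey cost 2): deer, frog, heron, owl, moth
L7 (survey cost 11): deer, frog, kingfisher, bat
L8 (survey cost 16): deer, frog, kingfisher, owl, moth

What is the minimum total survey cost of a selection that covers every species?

13

L3, L6 cover every species at survey cost 11 + 2 = 13.
Any cover uses at least 2 transects; among all covering selections none totals below 13.
Greedy by coverage-per-survey cost would pick L6, L1, L4 for 15 — worse than the optimum 13.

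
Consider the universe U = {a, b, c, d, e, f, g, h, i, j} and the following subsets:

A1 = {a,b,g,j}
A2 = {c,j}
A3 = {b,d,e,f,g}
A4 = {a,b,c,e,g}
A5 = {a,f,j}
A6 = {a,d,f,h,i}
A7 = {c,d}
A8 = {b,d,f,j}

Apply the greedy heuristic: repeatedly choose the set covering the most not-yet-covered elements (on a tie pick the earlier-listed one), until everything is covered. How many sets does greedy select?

Pick 1: A3 covers 5 new elements (b, d, e, f, g).
Pick 2: A6 covers 3 new elements (a, h, i).
Pick 3: A2 covers 2 new elements (c, j).
Greedy uses 3 sets.

3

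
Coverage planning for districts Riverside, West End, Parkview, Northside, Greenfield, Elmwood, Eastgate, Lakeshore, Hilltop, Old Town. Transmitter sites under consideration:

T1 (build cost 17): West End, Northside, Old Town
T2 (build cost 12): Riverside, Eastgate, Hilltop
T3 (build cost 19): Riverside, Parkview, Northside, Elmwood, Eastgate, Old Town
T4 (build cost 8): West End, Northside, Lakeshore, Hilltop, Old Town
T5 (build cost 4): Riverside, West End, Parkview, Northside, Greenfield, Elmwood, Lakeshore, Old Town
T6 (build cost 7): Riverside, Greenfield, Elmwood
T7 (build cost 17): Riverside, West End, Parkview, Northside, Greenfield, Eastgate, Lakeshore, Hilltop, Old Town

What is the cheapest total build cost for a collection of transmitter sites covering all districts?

T2, T5 cover every district at build cost 12 + 4 = 16.
Any cover uses at least 2 transmitter sites; among all covering selections none totals below 16.

16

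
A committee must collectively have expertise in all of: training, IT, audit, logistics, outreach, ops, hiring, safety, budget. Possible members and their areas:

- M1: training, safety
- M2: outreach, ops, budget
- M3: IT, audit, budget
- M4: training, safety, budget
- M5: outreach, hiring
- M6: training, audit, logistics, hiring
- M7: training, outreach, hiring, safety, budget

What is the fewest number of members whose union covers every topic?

M1, M2, M3, M6 together cover {training, IT, audit, logistics, outreach, ops, hiring, safety, budget} — every topic.
No 3 of the 7 members cover everything (all 35 triples fall short), so 4 is minimum.

4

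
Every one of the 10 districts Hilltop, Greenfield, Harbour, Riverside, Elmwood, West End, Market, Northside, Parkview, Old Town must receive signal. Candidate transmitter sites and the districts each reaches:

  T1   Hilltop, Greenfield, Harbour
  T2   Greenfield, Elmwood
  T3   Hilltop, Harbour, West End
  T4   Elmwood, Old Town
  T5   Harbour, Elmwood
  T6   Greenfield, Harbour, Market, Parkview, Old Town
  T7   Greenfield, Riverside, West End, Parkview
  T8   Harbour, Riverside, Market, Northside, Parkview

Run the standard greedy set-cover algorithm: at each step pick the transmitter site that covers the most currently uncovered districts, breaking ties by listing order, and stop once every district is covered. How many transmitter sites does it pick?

4

Pick 1: T6 covers 5 new districts (Greenfield, Harbour, Market, Parkview, Old Town).
Pick 2: T3 covers 2 new districts (Hilltop, West End).
Pick 3: T8 covers 2 new districts (Riverside, Northside).
Pick 4: T2 covers 1 new districts (Elmwood).
Greedy uses 4 transmitter sites.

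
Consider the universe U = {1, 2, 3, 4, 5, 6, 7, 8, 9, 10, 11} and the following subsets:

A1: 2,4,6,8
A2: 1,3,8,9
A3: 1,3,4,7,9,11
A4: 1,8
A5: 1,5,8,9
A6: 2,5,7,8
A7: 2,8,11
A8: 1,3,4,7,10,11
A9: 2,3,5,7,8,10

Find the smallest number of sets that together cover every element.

3

A1, A3, A9 together cover {1, 2, 3, 4, 5, 6, 7, 8, 9, 10, 11} — every element.
No 2 of the 9 sets cover everything (all 36 pairs fall short), so 3 is minimum.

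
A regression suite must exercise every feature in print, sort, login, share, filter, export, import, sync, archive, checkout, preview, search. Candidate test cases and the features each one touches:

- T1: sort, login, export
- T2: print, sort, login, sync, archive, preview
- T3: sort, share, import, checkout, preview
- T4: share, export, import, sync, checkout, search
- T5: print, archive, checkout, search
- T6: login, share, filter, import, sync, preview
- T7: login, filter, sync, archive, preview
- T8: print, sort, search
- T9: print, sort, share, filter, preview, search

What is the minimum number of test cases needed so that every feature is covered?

3

T1, T5, T6 together cover {print, sort, login, share, filter, export, import, sync, archive, checkout, preview, search} — every feature.
No 2 of the 9 test cases cover everything (all 36 pairs fall short), so 3 is minimum.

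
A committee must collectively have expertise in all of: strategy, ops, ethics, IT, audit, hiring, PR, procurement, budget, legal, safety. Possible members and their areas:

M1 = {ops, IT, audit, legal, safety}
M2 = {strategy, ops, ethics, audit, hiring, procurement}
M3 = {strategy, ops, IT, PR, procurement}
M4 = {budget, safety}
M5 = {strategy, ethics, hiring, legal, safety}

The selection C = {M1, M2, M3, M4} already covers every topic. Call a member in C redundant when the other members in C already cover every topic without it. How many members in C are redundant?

Drop M1: legal uncovered — not redundant.
Drop M2: ethics, hiring uncovered — not redundant.
Drop M3: PR uncovered — not redundant.
Drop M4: budget uncovered — not redundant.
None of the members in C is redundant.

0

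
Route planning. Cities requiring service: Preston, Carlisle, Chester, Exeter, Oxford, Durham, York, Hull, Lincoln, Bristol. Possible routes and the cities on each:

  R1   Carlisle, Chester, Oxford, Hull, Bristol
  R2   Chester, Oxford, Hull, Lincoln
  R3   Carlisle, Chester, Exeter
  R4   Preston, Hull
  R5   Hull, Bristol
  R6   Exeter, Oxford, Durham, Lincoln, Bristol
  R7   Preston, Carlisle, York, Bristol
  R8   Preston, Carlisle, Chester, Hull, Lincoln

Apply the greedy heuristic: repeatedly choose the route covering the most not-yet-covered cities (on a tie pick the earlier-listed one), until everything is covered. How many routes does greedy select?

Pick 1: R1 covers 5 new cities (Carlisle, Chester, Oxford, Hull, Bristol).
Pick 2: R6 covers 3 new cities (Exeter, Durham, Lincoln).
Pick 3: R7 covers 2 new cities (Preston, York).
Greedy uses 3 routes.

3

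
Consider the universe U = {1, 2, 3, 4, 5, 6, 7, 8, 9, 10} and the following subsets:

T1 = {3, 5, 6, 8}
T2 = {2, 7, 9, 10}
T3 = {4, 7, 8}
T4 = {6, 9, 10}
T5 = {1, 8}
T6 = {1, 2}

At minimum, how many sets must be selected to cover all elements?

4

T1, T2, T3, T5 together cover {1, 2, 3, 4, 5, 6, 7, 8, 9, 10} — every element.
No 3 of the 6 sets cover everything (all 20 triples fall short), so 4 is minimum.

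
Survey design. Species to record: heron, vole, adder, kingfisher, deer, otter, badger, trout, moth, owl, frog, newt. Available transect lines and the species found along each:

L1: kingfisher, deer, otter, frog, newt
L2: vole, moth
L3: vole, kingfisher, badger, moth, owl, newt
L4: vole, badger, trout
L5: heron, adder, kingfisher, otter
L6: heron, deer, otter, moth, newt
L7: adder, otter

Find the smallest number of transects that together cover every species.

4

L1, L3, L4, L5 together cover {heron, vole, adder, kingfisher, deer, otter, badger, trout, moth, owl, frog, newt} — every species.
No 3 of the 7 transects cover everything (all 35 triples fall short), so 4 is minimum.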